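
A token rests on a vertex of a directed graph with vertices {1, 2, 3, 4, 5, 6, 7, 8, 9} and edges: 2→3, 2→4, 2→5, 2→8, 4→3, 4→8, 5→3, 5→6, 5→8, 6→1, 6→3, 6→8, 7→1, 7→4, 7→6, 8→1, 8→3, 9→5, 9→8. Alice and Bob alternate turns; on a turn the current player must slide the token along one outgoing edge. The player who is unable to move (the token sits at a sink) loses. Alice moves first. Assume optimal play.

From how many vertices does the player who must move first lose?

Positions with no move are L. A position that does have a move is losing for the player to move precisely when every available move leads to a winning position for the opponent. Fill in the labels:
Every edge goes from a vertex to one that appears earlier in the order 1, 3, 8, 6, 5, 4, 2, 9, 7, so processing vertices in that order labels each vertex after all of its successors.
1: no outgoing edge → L
3: no outgoing edge → L
8: W (go to 3, an L position)
6: W (go to 3, an L position)
5: W (go to 3, an L position)
4: W (go to 3, an L position)
2: W (go to 3, an L position)
9: L (options 5(W), 8(W) are all W)
7: W (go to 1, an L position)
The L vertices are 1, 3, 9; that is 3 in all.

3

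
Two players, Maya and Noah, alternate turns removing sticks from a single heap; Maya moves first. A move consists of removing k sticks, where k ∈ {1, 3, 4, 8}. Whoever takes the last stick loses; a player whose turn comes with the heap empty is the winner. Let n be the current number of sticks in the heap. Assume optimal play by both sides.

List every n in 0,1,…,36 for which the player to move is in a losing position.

Work bottom-up. With no move the player to move wins. Otherwise the position is W if at least one move leads to an L position for the opponent, and L if every move leads to a W.
n=0: no move; the opponent has just taken the last stick and therefore loses → W
n=1: the only move is to 0(W), a W ⇒ L
n=2: can move to 1, which is L ⇒ W
n=3: moves to 2(W), 0(W); every one is W ⇒ L
n=4: can move to 3, which is L ⇒ W
n=5: can move to 1, which is L ⇒ W
n=6: can move to 3, which is L ⇒ W
n=7: can move to 3, which is L ⇒ W
n=8: moves to 7(W), 5(W), 4(W), 0(W); every one is W ⇒ L
n=9: can move to 8, which is L ⇒ W
n=10: moves to 9(W), 7(W), 6(W), 2(W); every one is W ⇒ L
n=11: can move to 10, which is L ⇒ W
n=12: can move to 8, which is L ⇒ W
n=13: can move to 10, which is L ⇒ W
n=14: can move to 10, which is L ⇒ W
n=15: moves to 14(W), 12(W), 11(W), 7(W); every one is W ⇒ L
n=16: can move to 15, which is L ⇒ W
n=17: moves to 16(W), 14(W), 13(W), 9(W); every one is W ⇒ L
n=18: can move to 17, which is L ⇒ W
n=19: can move to 15, which is L ⇒ W
n=20: can move to 17, which is L ⇒ W
n=21: can move to 17, which is L ⇒ W
n=22: moves to 21(W), 19(W), 18(W), 14(W); every one is W ⇒ L
n=23: can move to 22, which is L ⇒ W
n=24: moves to 23(W), 21(W), 20(W), 16(W); every one is W ⇒ L
n=25: can move to 24, which is L ⇒ W
n=26: can move to 22, which is L ⇒ W
n=27: can move to 24, which is L ⇒ W
n=28: can move to 24, which is L ⇒ W
n=29: moves to 28(W), 26(W), 25(W), 21(W); every one is W ⇒ L
n=30: can move to 29, which is L ⇒ W
n=31: moves to 30(W), 28(W), 27(W), 23(W); every one is W ⇒ L
n=32: can move to 31, which is L ⇒ W
n=33: can move to 29, which is L ⇒ W
n=34: can move to 31, which is L ⇒ W
n=35: can move to 31, which is L ⇒ W
n=36: moves to 35(W), 33(W), 32(W), 28(W); every one is W ⇒ L
Reading off the rows marked L gives the requested list; there are 11 such values of n.

1, 3, 8, 10, 15, 17, 22, 24, 29, 31, 36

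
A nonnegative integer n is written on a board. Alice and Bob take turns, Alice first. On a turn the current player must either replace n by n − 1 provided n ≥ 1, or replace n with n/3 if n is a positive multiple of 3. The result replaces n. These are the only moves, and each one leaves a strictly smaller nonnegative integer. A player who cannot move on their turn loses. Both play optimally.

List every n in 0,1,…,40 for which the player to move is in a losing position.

0, 2, 4, 7, 9, 11, 13, 15, 17, 19, 22, 24, 26, 28, 30, 32, 34, 36, 38, 40

Work bottom-up. With no move the player to move loses. Otherwise the position is W if at least one move leads to an L position for the opponent, and L if every move leads to a W.
n=0: no move → L
n=1: reaches L-position 0 → W
n=2: only reaches 1(W), which is W → L
n=3: reaches L-position 2 → W
n=4: only reaches 3(W), which is W → L
n=5: reaches L-position 4 → W
n=6: reaches L-position 2 → W
n=7: only reaches 6(W), which is W → L
n=8: reaches L-position 7 → W
n=9: only reaches 3(W), 8(W), all W → L
n=10: reaches L-position 9 → W
n=11: only reaches 10(W), which is W → L
n=12: reaches L-position 4 → W
n=13: only reaches 12(W), which is W → L
n=14: reaches L-position 13 → W
n=15: only reaches 5(W), 14(W), all W → L
n=16: reaches L-position 15 → W
n=17: only reaches 16(W), which is W → L
n=18: reaches L-position 17 → W
n=19: only reaches 18(W), which is W → L
n=20: reaches L-position 19 → W
n=21: reaches L-position 7 → W
n=22: only reaches 21(W), which is W → L
n=23: reaches L-position 22 → W
n=24: only reaches 8(W), 23(W), all W → L
n=25: reaches L-position 24 → W
n=26: only reaches 25(W), which is W → L
n=27: reaches L-position 9 → W
n=28: only reaches 27(W), which is W → L
n=29: reaches L-position 28 → W
n=30: only reaches 10(W), 29(W), all W → L
n=31: reaches L-position 30 → W
n=32: only reaches 31(W), which is W → L
n=33: reaches L-position 11 → W
n=34: only reaches 33(W), which is W → L
n=35: reaches L-position 34 → W
n=36: only reaches 12(W), 35(W), all W → L
n=37: reaches L-position 36 → W
n=38: only reaches 37(W), which is W → L
n=39: reaches L-position 13 → W
n=40: only reaches 39(W), which is W → L
Reading off the rows marked L gives the requested list; there are 20 such values of n.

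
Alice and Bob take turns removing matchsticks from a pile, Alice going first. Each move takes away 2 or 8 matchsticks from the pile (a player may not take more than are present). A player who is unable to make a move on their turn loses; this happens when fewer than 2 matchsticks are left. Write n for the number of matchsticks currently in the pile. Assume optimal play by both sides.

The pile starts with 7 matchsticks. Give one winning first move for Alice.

Use the standard recursion: the mover loses at a terminal position; elsewhere, the mover wins exactly when some move hands the opponent an L position.
n=0: no move → L
n=1: no move → L
n=2: W (go to 0, an L position)
n=3: W (go to 1, an L position)
n=4: L (sole option 2(W) is W)
n=5: L (sole option 3(W) is W)
n=6: W (go to 4, an L position)
n=7: W (go to 5, an L position)
From 7, the L positions reachable in one move are: 5.

Remove 2, leaving 5.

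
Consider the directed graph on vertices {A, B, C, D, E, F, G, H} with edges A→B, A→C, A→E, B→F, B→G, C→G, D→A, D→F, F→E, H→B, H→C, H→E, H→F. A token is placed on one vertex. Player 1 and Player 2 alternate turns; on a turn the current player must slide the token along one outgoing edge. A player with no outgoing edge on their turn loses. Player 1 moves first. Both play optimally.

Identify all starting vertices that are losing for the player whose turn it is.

Positions with no move are L. A position that does have a move is losing for the player to move precisely when every available move leads to a winning position for the opponent. Fill in the labels:
Every edge goes from a vertex to one that appears earlier in the order E, G, C, F, B, H, A, D, so processing vertices in that order labels each vertex after all of its successors.
E: no outgoing edge → L
G: no outgoing edge → L
C: W (go to G, an L position)
F: W (go to E, an L position)
B: W (go to G, an L position)
H: W (go to E, an L position)
A: W (go to E, an L position)
D: L (options A(W), F(W) are all W)
The losing starting vertices are exactly the entries labelled L in this table (3 of them).

D, E, G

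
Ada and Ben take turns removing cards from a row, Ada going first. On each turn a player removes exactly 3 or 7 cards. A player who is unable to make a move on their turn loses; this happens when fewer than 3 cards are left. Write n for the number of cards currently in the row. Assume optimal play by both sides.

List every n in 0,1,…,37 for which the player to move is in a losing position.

0, 1, 2, 6, 10, 11, 12, 16, 20, 21, 22, 26, 30, 31, 32, 36

Positions with no move are L. A position that does have a move is losing for the player to move precisely when every available move leads to a winning position for the opponent. Fill in the labels:
n=0: no move → L
n=1: no move → L
n=2: no move → L
n=3: reaches L-position 0 → W
n=4: reaches L-position 1 → W
n=5: reaches L-position 2 → W
n=6: only reaches 3(W), which is W → L
n=7: reaches L-position 0 → W
n=8: reaches L-position 1 → W
n=9: reaches L-position 6 → W
n=10: only reaches 7(W), 3(W), all W → L
n=11: only reaches 8(W), 4(W), all W → L
n=12: only reaches 9(W), 5(W), all W → L
n=13: reaches L-position 10 → W
n=14: reaches L-position 11 → W
n=15: reaches L-position 12 → W
n=16: only reaches 13(W), 9(W), all W → L
n=17: reaches L-position 10 → W
n=18: reaches L-position 11 → W
n=19: reaches L-position 16 → W
n=20: only reaches 17(W), 13(W), all W → L
n=21: only reaches 18(W), 14(W), all W → L
n=22: only reaches 19(W), 15(W), all W → L
n=23: reaches L-position 20 → W
n=24: reaches L-position 21 → W
n=25: reaches L-position 22 → W
n=26: only reaches 23(W), 19(W), all W → L
n=27: reaches L-position 20 → W
n=28: reaches L-position 21 → W
n=29: reaches L-position 26 → W
n=30: only reaches 27(W), 23(W), all W → L
n=31: only reaches 28(W), 24(W), all W → L
n=32: only reaches 29(W), 25(W), all W → L
n=33: reaches L-position 30 → W
n=34: reaches L-position 31 → W
n=35: reaches L-position 32 → W
n=36: only reaches 33(W), 29(W), all W → L
n=37: reaches L-position 30 → W
The losing starting values of n are exactly the entries labelled L in this table (16 of them).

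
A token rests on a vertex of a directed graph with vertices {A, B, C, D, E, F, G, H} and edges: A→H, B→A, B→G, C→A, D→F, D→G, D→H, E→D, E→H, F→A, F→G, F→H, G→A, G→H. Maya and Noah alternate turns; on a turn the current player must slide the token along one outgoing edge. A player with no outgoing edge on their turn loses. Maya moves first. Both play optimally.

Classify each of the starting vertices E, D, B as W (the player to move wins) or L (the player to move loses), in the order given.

Positions with no move are L. A position that does have a move is losing for the player to move precisely when every available move leads to a winning position for the opponent. Fill in the labels:
Every edge goes from a vertex to one that appears earlier in the order H, A, G, F, D, B, C, E, so processing vertices in that order labels each vertex after all of its successors.
H: no outgoing edge → L
A: can move to H, which is L ⇒ W
G: can move to H, which is L ⇒ W
F: can move to H, which is L ⇒ W
D: can move to H, which is L ⇒ W
B: moves to G(W), A(W); every one is W ⇒ L
C: the only move is to A(W), a W ⇒ L
E: can move to H, which is L ⇒ W

E: W, D: W, B: L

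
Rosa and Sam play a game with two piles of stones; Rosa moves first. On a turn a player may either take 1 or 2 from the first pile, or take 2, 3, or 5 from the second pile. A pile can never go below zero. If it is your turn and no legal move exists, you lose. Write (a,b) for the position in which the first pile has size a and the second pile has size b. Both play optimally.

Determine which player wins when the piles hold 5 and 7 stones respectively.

Rosa wins.

Build the W/L table. Terminal = L. A non-terminal position is W if it has a move to some L; otherwise it is L.
No move ever increases a pile, so every position that can arise here has a ≤ 5 and b ≤ 7; it is enough to label the cells with 0 ≤ a ≤ 5 and 0 ≤ b ≤ 7.
Every move lowers a or b (never raises either), so fill the grid row by row in increasing a, and left to right within a row: each cell's successors are then already labelled.
      b=0  b=1  b=2  b=3  b=4  b=5  b=6  b=7
a=0:    L    L    W    W    W    W    W    L
a=1:    W    W    L    L    W    W    W    W
a=2:    W    W    W    W    L    L    W    W
a=3:    L    L    W    W    W    W    W    L
a=4:    W    W    L    L    W    W    W    W
a=5:    W    W    W    W    L    L    W    W
Cells with no legal move (terminal, hence L): (0,0), (0,1).
The remaining L cells, each justified by listing all of its moves:
(0,7): L (options (0,5)(W), (0,4)(W), (0,2)(W) are all W)
(1,2): L (options (0,2)(W), (1,0)(W) are all W)
(1,3): L (options (0,3)(W), (1,1)(W), (1,0)(W) are all W)
(2,4): L (options (1,4)(W), (0,4)(W), (2,2)(W), (2,1)(W) are all W)
(2,5): L (options (1,5)(W), (0,5)(W), (2,3)(W), (2,2)(W), (2,0)(W) are all W)
(3,0): L (options (2,0)(W), (1,0)(W) are all W)
(3,1): L (options (2,1)(W), (1,1)(W) are all W)
(3,7): L (options (2,7)(W), (1,7)(W), (3,5)(W), (3,4)(W), (3,2)(W) are all W)
(4,2): L (options (3,2)(W), (2,2)(W), (4,0)(W) are all W)
(4,3): L (options (3,3)(W), (2,3)(W), (4,1)(W), (4,0)(W) are all W)
(5,4): L (options (4,4)(W), (3,4)(W), (5,2)(W), (5,1)(W) are all W)
(5,5): L (options (4,5)(W), (3,5)(W), (5,3)(W), (5,2)(W), (5,0)(W) are all W)
Every other cell has at least one move into one of the L cells above, so it is W.
The starting position (5,7) is W: Rosa should move to (3,7), handing over an L position.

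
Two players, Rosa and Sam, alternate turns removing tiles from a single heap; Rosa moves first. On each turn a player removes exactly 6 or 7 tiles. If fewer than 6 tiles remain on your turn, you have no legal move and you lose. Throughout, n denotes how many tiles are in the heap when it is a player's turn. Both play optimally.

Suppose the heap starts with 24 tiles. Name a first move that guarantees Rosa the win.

Label each position W (a win for the player to move) or L (a loss). A position with no legal move is L; any other position is W exactly when some move reaches an L, and L when every move reaches a W.
n=0: no move → L
n=1: no move → L
n=2: no move → L
n=3: no move → L
n=4: no move → L
n=5: no move → L
n=6: W (go to 0, an L position)
n=7: W (go to 1, an L position)
n=8: W (go to 2, an L position)
n=9: W (go to 3, an L position)
n=10: W (go to 4, an L position)
n=11: W (go to 5, an L position)
n=12: W (go to 5, an L position)
n=13: L (options 7(W), 6(W) are all W)
n=14: L (options 8(W), 7(W) are all W)
n=15: L (options 9(W), 8(W) are all W)
n=16: L (options 10(W), 9(W) are all W)
n=17: L (options 11(W), 10(W) are all W)
n=18: L (options 12(W), 11(W) are all W)
n=19: W (go to 13, an L position)
n=20: W (go to 14, an L position)
n=21: W (go to 15, an L position)
n=22: W (go to 16, an L position)
n=23: W (go to 17, an L position)
n=24: W (go to 18, an L position)
From 24, the L positions reachable in one move are: 18, 17. Any move reaching one of these is winning.

Remove 6, leaving 18.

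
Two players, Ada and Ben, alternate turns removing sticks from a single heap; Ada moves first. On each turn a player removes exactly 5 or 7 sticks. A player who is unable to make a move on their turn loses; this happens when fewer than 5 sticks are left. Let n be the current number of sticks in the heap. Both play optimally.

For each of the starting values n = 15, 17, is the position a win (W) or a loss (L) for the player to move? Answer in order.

Classify positions by backward induction: terminal positions (no move available) are L. From any other position, the mover wins iff some move reaches an L.
n=0: no move → L
n=1: no move → L
n=2: no move → L
n=3: no move → L
n=4: no move → L
n=5: can move to 0, which is L ⇒ W
n=6: can move to 1, which is L ⇒ W
n=7: can move to 2, which is L ⇒ W
n=8: can move to 3, which is L ⇒ W
n=9: can move to 4, which is L ⇒ W
n=10: can move to 3, which is L ⇒ W
n=11: can move to 4, which is L ⇒ W
n=12: moves to 7(W), 5(W); every one is W ⇒ L
n=13: moves to 8(W), 6(W); every one is W ⇒ L
n=14: moves to 9(W), 7(W); every one is W ⇒ L
n=15: moves to 10(W), 8(W); every one is W ⇒ L
n=16: moves to 11(W), 9(W); every one is W ⇒ L
n=17: can move to 12, which is L ⇒ W

15: L, 17: W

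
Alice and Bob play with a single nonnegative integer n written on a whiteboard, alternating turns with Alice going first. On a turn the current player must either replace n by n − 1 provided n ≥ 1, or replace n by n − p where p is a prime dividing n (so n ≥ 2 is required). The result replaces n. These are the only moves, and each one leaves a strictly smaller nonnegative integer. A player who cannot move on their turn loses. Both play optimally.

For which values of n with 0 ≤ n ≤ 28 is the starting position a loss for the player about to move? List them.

0, 4, 8, 12, 16, 20, 24, 28

Build the W/L table. Terminal = L. A non-terminal position is W if it has a move to some L; otherwise it is L.
n=0: no move → L
n=1: can move to 0, which is L ⇒ W
n=2: can move to 0, which is L ⇒ W
n=3: can move to 0, which is L ⇒ W
n=4: moves to 2(W), 3(W); every one is W ⇒ L
n=5: can move to 0, which is L ⇒ W
n=6: can move to 4, which is L ⇒ W
n=7: can move to 0, which is L ⇒ W
n=8: moves to 6(W), 7(W); every one is W ⇒ L
n=9: can move to 8, which is L ⇒ W
n=10: can move to 8, which is L ⇒ W
n=11: can move to 0, which is L ⇒ W
n=12: moves to 9(W), 10(W), 11(W); every one is W ⇒ L
n=13: can move to 0, which is L ⇒ W
n=14: can move to 12, which is L ⇒ W
n=15: can move to 12, which is L ⇒ W
n=16: moves to 14(W), 15(W); every one is W ⇒ L
n=17: can move to 0, which is L ⇒ W
n=18: can move to 16, which is L ⇒ W
n=19: can move to 0, which is L ⇒ W
n=20: moves to 15(W), 18(W), 19(W); every one is W ⇒ L
n=21: can move to 20, which is L ⇒ W
n=22: can move to 20, which is L ⇒ W
n=23: can move to 0, which is L ⇒ W
n=24: moves to 21(W), 22(W), 23(W); every one is W ⇒ L
n=25: can move to 20, which is L ⇒ W
n=26: can move to 24, which is L ⇒ W
n=27: can move to 24, which is L ⇒ W
n=28: moves to 21(W), 26(W), 27(W); every one is W ⇒ L
The losing starting values of n are exactly the entries labelled L in this table (8 of them).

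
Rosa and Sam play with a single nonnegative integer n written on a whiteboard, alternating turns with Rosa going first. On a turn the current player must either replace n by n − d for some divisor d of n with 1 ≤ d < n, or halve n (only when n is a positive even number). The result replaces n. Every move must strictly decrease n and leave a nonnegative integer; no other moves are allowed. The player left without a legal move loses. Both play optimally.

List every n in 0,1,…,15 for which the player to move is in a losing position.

Label each position W (a win for the player to move) or L (a loss). A position with no legal move is L; any other position is W exactly when some move reaches an L, and L when every move reaches a W.
n=0: no move → L
n=1: no move → L
n=2: →1(L), so W
n=3: →2(W) only, which is W, so L
n=4: →3(L), so W
n=5: →4(W) only, which is W, so L
n=6: →3(L), so W
n=7: →6(W) only, which is W, so L
n=8: →7(L), so W
n=9: →6(W), 8(W) — all W, so L
n=10: →5(L), so W
n=11: →10(W) only, which is W, so L
n=12: →9(L), so W
n=13: →12(W) only, which is W, so L
n=14: →7(L), so W
n=15: →10(W), 12(W), 14(W) — all W, so L
The losing starting values of n are exactly the entries labelled L in this table (9 of them).

0, 1, 3, 5, 7, 9, 11, 13, 15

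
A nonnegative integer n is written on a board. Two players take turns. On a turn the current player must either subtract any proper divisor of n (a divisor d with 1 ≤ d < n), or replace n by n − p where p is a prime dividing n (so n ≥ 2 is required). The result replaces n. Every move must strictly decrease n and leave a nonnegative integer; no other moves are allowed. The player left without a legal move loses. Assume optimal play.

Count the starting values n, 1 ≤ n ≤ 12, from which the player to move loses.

3

Classify positions by backward induction: terminal positions (no move available) are L. From any other position, the mover wins iff some move reaches an L.
n=0: no move → L
n=1: no move → L
n=2: can move to 0, which is L ⇒ W
n=3: can move to 0, which is L ⇒ W
n=4: moves to 2(W), 3(W); every one is W ⇒ L
n=5: can move to 0, which is L ⇒ W
n=6: can move to 4, which is L ⇒ W
n=7: can move to 0, which is L ⇒ W
n=8: can move to 4, which is L ⇒ W
n=9: moves to 6(W), 8(W); every one is W ⇒ L
n=10: can move to 9, which is L ⇒ W
n=11: can move to 0, which is L ⇒ W
n=12: can move to 9, which is L ⇒ W
L entries with 1 ≤ n ≤ 12 (n=0 is outside the asked range and is not counted): n = 1, 4, 9; that makes 3.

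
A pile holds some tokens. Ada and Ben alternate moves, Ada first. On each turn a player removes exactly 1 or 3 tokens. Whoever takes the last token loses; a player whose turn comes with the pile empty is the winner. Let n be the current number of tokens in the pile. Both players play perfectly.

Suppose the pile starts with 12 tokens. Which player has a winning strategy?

Ada wins.

Classify positions by backward induction: terminal positions (no move available) are W. From any other position, the mover wins iff some move reaches an L.
n=0: no move; the opponent has just taken the last token and therefore loses → W
n=1: only reaches 0(W), which is W → L
n=2: reaches L-position 1 → W
n=3: only reaches 2(W), 0(W), all W → L
n=4: reaches L-position 3 → W
n=5: only reaches 4(W), 2(W), all W → L
n=6: reaches L-position 5 → W
n=7: only reaches 6(W), 4(W), all W → L
n=8: reaches L-position 7 → W
n=9: only reaches 8(W), 6(W), all W → L
n=10: reaches L-position 9 → W
n=11: only reaches 10(W), 8(W), all W → L
n=12: reaches L-position 11 → W
The starting position 12 is W: Ada should remove 1, leaving 11, handing over an L position.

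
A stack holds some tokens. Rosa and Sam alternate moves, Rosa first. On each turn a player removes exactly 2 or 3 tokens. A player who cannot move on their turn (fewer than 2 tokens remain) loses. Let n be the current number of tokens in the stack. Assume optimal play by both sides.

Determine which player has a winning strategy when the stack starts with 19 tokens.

Rosa wins.

Use the standard recursion: the mover loses at a terminal position; elsewhere, the mover wins exactly when some move hands the opponent an L position.
n=0: no move → L
n=1: no move → L
n=2: W (go to 0, an L position)
n=3: W (go to 1, an L position)
n=4: W (go to 1, an L position)
n=5: L (options 3(W), 2(W) are all W)
n=6: L (options 4(W), 3(W) are all W)
n=7: W (go to 5, an L position)
n=8: W (go to 6, an L position)
n=9: W (go to 6, an L position)
n=10: L (options 8(W), 7(W) are all W)
n=11: L (options 9(W), 8(W) are all W)
n=12: W (go to 10, an L position)
n=13: W (go to 11, an L position)
n=14: W (go to 11, an L position)
n=15: L (options 13(W), 12(W) are all W)
n=16: L (options 14(W), 13(W) are all W)
n=17: W (go to 15, an L position)
n=18: W (go to 16, an L position)
n=19: W (go to 16, an L position)
From 19 Rosa can remove 3, leaving 16, reaching an L position.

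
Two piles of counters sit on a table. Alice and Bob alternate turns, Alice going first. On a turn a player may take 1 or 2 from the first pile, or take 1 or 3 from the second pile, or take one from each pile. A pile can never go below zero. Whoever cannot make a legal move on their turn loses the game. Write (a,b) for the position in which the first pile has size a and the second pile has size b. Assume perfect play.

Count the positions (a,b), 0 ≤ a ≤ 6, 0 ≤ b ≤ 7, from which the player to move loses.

Positions with no move are L. A position that does have a move is losing for the player to move precisely when every available move leads to a winning position for the opponent. Fill in the labels:
Every move lowers a or b (never raises either), so fill the grid row by row in increasing a, and left to right within a row: each cell's successors are then already labelled.
      b=0  b=1  b=2  b=3  b=4  b=5  b=6  b=7
a=0:    L    W    L    W    L    W    L    W
a=1:    W    W    W    W    W    W    W    W
a=2:    W    L    W    L    W    L    W    L
a=3:    L    W    W    W    W    W    W    W
a=4:    W    W    L    W    L    W    L    W
a=5:    W    L    W    W    W    W    W    W
a=6:    L    W    W    W    W    L    W    L
Cells with no legal move (terminal, hence L): (0,0).
The remaining L cells, each justified by listing all of its moves:
(0,2): L (sole option (0,1)(W) is W)
(0,4): L (options (0,3)(W), (0,1)(W) are all W)
(0,6): L (options (0,5)(W), (0,3)(W) are all W)
(2,1): L (options (1,1)(W), (0,1)(W), (2,0)(W), (1,0)(W) are all W)
(2,3): L (options (1,3)(W), (0,3)(W), (2,2)(W), (2,0)(W), (1,2)(W) are all W)
(2,5): L (options (1,5)(W), (0,5)(W), (2,4)(W), (2,2)(W), (1,4)(W) are all W)
(2,7): L (options (1,7)(W), (0,7)(W), (2,6)(W), (2,4)(W), (1,6)(W) are all W)
(3,0): L (options (2,0)(W), (1,0)(W) are all W)
(4,2): L (options (3,2)(W), (2,2)(W), (4,1)(W), (3,1)(W) are all W)
(4,4): L (options (3,4)(W), (2,4)(W), (4,3)(W), (4,1)(W), (3,3)(W) are all W)
(4,6): L (options (3,6)(W), (2,6)(W), (4,5)(W), (4,3)(W), (3,5)(W) are all W)
(5,1): L (options (4,1)(W), (3,1)(W), (5,0)(W), (4,0)(W) are all W)
(6,0): L (options (5,0)(W), (4,0)(W) are all W)
(6,5): L (options (5,5)(W), (4,5)(W), (6,4)(W), (6,2)(W), (5,4)(W) are all W)
(6,7): L (options (5,7)(W), (4,7)(W), (6,6)(W), (6,4)(W), (5,6)(W) are all W)
Every other cell has at least one move into one of the L cells above, so it is W.
L cells per row: a=0: 4, a=1: 0, a=2: 4, a=3: 1, a=4: 3, a=5: 1, a=6: 3; total 16.

16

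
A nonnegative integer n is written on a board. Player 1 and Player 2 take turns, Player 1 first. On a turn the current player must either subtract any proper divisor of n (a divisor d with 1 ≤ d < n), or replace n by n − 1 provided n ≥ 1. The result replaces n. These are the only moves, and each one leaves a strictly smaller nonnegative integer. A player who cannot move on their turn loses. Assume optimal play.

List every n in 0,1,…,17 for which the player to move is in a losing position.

Classify positions by backward induction: terminal positions (no move available) are L. From any other position, the mover wins iff some move reaches an L.
n=0: no move → L
n=1: can move to 0, which is L ⇒ W
n=2: the only move is to 1(W), a W ⇒ L
n=3: can move to 2, which is L ⇒ W
n=4: can move to 2, which is L ⇒ W
n=5: the only move is to 4(W), a W ⇒ L
n=6: can move to 5, which is L ⇒ W
n=7: the only move is to 6(W), a W ⇒ L
n=8: can move to 7, which is L ⇒ W
n=9: moves to 6(W), 8(W); every one is W ⇒ L
n=10: can move to 5, which is L ⇒ W
n=11: the only move is to 10(W), a W ⇒ L
n=12: can move to 9, which is L ⇒ W
n=13: the only move is to 12(W), a W ⇒ L
n=14: can move to 7, which is L ⇒ W
n=15: moves to 10(W), 12(W), 14(W); every one is W ⇒ L
n=16: can move to 15, which is L ⇒ W
n=17: the only move is to 16(W), a W ⇒ L
Reading off the rows marked L gives the requested list; there are 9 such values of n.

0, 2, 5, 7, 9, 11, 13, 15, 17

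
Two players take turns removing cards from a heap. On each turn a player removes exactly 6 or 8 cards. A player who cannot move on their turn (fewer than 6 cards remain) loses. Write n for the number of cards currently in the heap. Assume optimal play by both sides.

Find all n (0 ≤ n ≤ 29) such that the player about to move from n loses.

Compute win/loss labels from the base case upward. A position with no move is L. Any other position is W if it can reach an L in one move, else L.
n=0: no move → L
n=1: no move → L
n=2: no move → L
n=3: no move → L
n=4: no move → L
n=5: no move → L
n=6: can move to 0, which is L ⇒ W
n=7: can move to 1, which is L ⇒ W
n=8: can move to 2, which is L ⇒ W
n=9: can move to 3, which is L ⇒ W
n=10: can move to 4, which is L ⇒ W
n=11: can move to 5, which is L ⇒ W
n=12: can move to 4, which is L ⇒ W
n=13: can move to 5, which is L ⇒ W
n=14: moves to 8(W), 6(W); every one is W ⇒ L
n=15: moves to 9(W), 7(W); every one is W ⇒ L
n=16: moves to 10(W), 8(W); every one is W ⇒ L
n=17: moves to 11(W), 9(W); every one is W ⇒ L
n=18: moves to 12(W), 10(W); every one is W ⇒ L
n=19: moves to 13(W), 11(W); every one is W ⇒ L
n=20: can move to 14, which is L ⇒ W
n=21: can move to 15, which is L ⇒ W
n=22: can move to 16, which is L ⇒ W
n=23: can move to 17, which is L ⇒ W
n=24: can move to 18, which is L ⇒ W
n=25: can move to 19, which is L ⇒ W
n=26: can move to 18, which is L ⇒ W
n=27: can move to 19, which is L ⇒ W
n=28: moves to 22(W), 20(W); every one is W ⇒ L
n=29: moves to 23(W), 21(W); every one is W ⇒ L
Reading off the rows marked L gives the requested list; there are 14 such values of n.

0, 1, 2, 3, 4, 5, 14, 15, 16, 17, 18, 19, 28, 29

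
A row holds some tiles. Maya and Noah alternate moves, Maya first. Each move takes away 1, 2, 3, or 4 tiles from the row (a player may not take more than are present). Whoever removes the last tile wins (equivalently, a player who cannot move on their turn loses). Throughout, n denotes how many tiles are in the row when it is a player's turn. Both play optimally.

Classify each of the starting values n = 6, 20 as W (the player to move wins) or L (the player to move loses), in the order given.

Label each position W (a win for the player to move) or L (a loss). A position with no legal move is L; any other position is W exactly when some move reaches an L, and L when every move reaches a W.
n=0: no move → L
n=1: W (go to 0, an L position)
n=2: W (go to 0, an L position)
n=3: W (go to 0, an L position)
n=4: W (go to 0, an L position)
n=5: L (options 4(W), 3(W), 2(W), 1(W) are all W)
n=6: W (go to 5, an L position)
n=7: W (go to 5, an L position)
n=8: W (go to 5, an L position)
n=9: W (go to 5, an L position)
n=10: L (options 9(W), 8(W), 7(W), 6(W) are all W)
n=11: W (go to 10, an L position)
n=12: W (go to 10, an L position)
n=13: W (go to 10, an L position)
n=14: W (go to 10, an L position)
n=15: L (options 14(W), 13(W), 12(W), 11(W) are all W)
n=16: W (go to 15, an L position)
n=17: W (go to 15, an L position)
n=18: W (go to 15, an L position)
n=19: W (go to 15, an L position)
n=20: L (options 19(W), 18(W), 17(W), 16(W) are all W)

6: W, 20: L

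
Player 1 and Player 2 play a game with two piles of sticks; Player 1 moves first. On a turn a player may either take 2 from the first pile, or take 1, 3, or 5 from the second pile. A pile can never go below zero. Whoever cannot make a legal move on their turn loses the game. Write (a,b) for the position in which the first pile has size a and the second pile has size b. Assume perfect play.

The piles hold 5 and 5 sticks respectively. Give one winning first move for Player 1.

Classify positions by backward induction: terminal positions (no move available) are L. From any other position, the mover wins iff some move reaches an L.
No move ever increases a pile, so every position that can arise here has a ≤ 5 and b ≤ 5; it is enough to label the cells with 0 ≤ a ≤ 5 and 0 ≤ b ≤ 5.
Every move lowers a or b (never raises either), so fill the grid row by row in increasing a, and left to right within a row: each cell's successors are then already labelled.
      b=0  b=1  b=2  b=3  b=4  b=5
a=0:    L    W    L    W    L    W
a=1:    L    W    L    W    L    W
a=2:    W    L    W    L    W    L
a=3:    W    L    W    L    W    L
a=4:    L    W    L    W    L    W
a=5:    L    W    L    W    L    W
Cells with no legal move (terminal, hence L): (0,0), (1,0).
The remaining L cells, each justified by listing all of its moves:
(0,2): only reaches (0,1)(W), which is W → L
(0,4): only reaches (0,3)(W), (0,1)(W), all W → L
(1,2): only reaches (1,1)(W), which is W → L
(1,4): only reaches (1,3)(W), (1,1)(W), all W → L
(2,1): only reaches (0,1)(W), (2,0)(W), all W → L
(2,3): only reaches (0,3)(W), (2,2)(W), (2,0)(W), all W → L
(2,5): only reaches (0,5)(W), (2,4)(W), (2,2)(W), (2,0)(W), all W → L
(3,1): only reaches (1,1)(W), (3,0)(W), all W → L
(3,3): only reaches (1,3)(W), (3,2)(W), (3,0)(W), all W → L
(3,5): only reaches (1,5)(W), (3,4)(W), (3,2)(W), (3,0)(W), all W → L
(4,0): only reaches (2,0)(W), which is W → L
(4,2): only reaches (2,2)(W), (4,1)(W), all W → L
(4,4): only reaches (2,4)(W), (4,3)(W), (4,1)(W), all W → L
(5,0): only reaches (3,0)(W), which is W → L
(5,2): only reaches (3,2)(W), (5,1)(W), all W → L
(5,4): only reaches (3,4)(W), (5,3)(W), (5,1)(W), all W → L
Every other cell has at least one move into one of the L cells above, so it is W.
From (5,5), the L positions reachable in one move are: (3,5), (5,4), (5,2), (5,0). Any move reaching one of these is winning.

Move to (3,5).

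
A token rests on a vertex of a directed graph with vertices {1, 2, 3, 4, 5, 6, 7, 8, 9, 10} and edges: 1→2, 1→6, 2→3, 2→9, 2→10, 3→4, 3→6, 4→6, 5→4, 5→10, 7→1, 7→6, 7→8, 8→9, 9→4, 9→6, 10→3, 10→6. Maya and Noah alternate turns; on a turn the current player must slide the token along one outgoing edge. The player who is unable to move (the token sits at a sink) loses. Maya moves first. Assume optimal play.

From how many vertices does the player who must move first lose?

4

Label each position W (a win for the player to move) or L (a loss). A position with no legal move is L; any other position is W exactly when some move reaches an L, and L when every move reaches a W.
Every edge goes from a vertex to one that appears earlier in the order 6, 4, 3, 9, 10, 2, 5, 8, 1, 7, so processing vertices in that order labels each vertex after all of its successors.
6: no outgoing edge → L
4: →6(L), so W
3: →6(L), so W
9: →6(L), so W
10: →6(L), so W
2: →10(W), 9(W), 3(W) — all W, so L
5: →10(W), 4(W) — all W, so L
8: →9(W) only, which is W, so L
1: →2(L), so W
7: →8(L), so W
The L vertices are 2, 5, 6, 8; that is 4 in all.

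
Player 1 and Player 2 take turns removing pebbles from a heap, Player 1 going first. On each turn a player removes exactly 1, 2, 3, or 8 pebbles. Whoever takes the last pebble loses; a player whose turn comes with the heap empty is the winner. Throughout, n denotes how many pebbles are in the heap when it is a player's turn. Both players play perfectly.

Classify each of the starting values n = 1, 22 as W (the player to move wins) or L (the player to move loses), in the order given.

1: L, 22: W

Build the W/L table. Terminal = W. A non-terminal position is W if it has a move to some L; otherwise it is L.
n=0: no move; the opponent has just taken the last pebble and therefore loses → W
n=1: the only move is to 0(W), a W ⇒ L
n=2: can move to 1, which is L ⇒ W
n=3: can move to 1, which is L ⇒ W
n=4: can move to 1, which is L ⇒ W
n=5: moves to 4(W), 3(W), 2(W); every one is W ⇒ L
n=6: can move to 5, which is L ⇒ W
n=7: can move to 5, which is L ⇒ W
n=8: can move to 5, which is L ⇒ W
n=9: can move to 1, which is L ⇒ W
n=10: moves to 9(W), 8(W), 7(W), 2(W); every one is W ⇒ L
n=11: can move to 10, which is L ⇒ W
n=12: can move to 10, which is L ⇒ W
n=13: can move to 10, which is L ⇒ W
n=14: moves to 13(W), 12(W), 11(W), 6(W); every one is W ⇒ L
n=15: can move to 14, which is L ⇒ W
n=16: can move to 14, which is L ⇒ W
n=17: can move to 14, which is L ⇒ W
n=18: can move to 10, which is L ⇒ W
n=19: moves to 18(W), 17(W), 16(W), 11(W); every one is W ⇒ L
n=20: can move to 19, which is L ⇒ W
n=21: can move to 19, which is L ⇒ W
n=22: can move to 19, which is L ⇒ W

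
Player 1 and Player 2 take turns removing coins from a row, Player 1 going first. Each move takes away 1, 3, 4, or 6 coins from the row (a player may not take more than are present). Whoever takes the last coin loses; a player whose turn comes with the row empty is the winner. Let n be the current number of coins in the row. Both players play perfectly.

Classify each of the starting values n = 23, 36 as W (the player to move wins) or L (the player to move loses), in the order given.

Classify positions by backward induction: terminal positions (no move available) are W. From any other position, the mover wins iff some move reaches an L.
n=0: no move; the opponent has just taken the last coin and therefore loses → W
n=1: →0(W) only, which is W, so L
n=2: →1(L), so W
n=3: →2(W), 0(W) — all W, so L
n=4: →3(L), so W
n=5: →1(L), so W
n=6: →3(L), so W
n=7: →3(L), so W
n=8: →7(W), 5(W), 4(W), 2(W) — all W, so L
n=9: →8(L), so W
n=10: →9(W), 7(W), 6(W), 4(W) — all W, so L
n=11: →10(L), so W
n=12: →8(L), so W
n=13: →10(L), so W
n=14: →10(L), so W
n=15: →14(W), 12(W), 11(W), 9(W) — all W, so L
n=16: →15(L), so W
n=17: →16(W), 14(W), 13(W), 11(W) — all W, so L
n=18: →17(L), so W
n=19: →15(L), so W
n=20: →17(L), so W
n=21: →17(L), so W
n=22: →21(W), 19(W), 18(W), 16(W) — all W, so L
n=23: →22(L), so W
n=24: →23(W), 21(W), 20(W), 18(W) — all W, so L
n=25: →24(L), so W
n=26: →22(L), so W
n=27: →24(L), so W
n=28: →24(L), so W
n=29: →28(W), 26(W), 25(W), 23(W) — all W, so L
n=30: →29(L), so W
n=31: →30(W), 28(W), 27(W), 25(W) — all W, so L
n=32: →31(L), so W
n=33: →29(L), so W
n=34: →31(L), so W
n=35: →31(L), so W
n=36: →35(W), 33(W), 32(W), 30(W) — all W, so L

23: W, 36: L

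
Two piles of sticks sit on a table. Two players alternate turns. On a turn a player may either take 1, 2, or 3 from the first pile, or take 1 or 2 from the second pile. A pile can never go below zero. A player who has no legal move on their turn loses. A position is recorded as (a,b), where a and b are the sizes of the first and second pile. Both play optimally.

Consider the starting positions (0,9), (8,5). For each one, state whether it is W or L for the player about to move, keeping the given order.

(0,9): L, (8,5): W

Build the W/L table. Terminal = L. A non-terminal position is W if it has a move to some L; otherwise it is L.
No move ever increases a pile, so every position that can arise here has a ≤ 8 and b ≤ 9; it is enough to label the cells with 0 ≤ a ≤ 8 and 0 ≤ b ≤ 9.
Every move lowers a or b (never raises either), so fill the grid row by row in increasing a, and left to right within a row: each cell's successors are then already labelled.
      b=0  b=1  b=2  b=3  b=4  b=5  b=6  b=7  b=8  b=9
a=0:    L    W    W    L    W    W    L    W    W    L
a=1:    W    L    W    W    L    W    W    L    W    W
a=2:    W    W    L    W    W    L    W    W    L    W
a=3:    W    W    W    W    W    W    W    W    W    W
a=4:    L    W    W    L    W    W    L    W    W    L
a=5:    W    L    W    W    L    W    W    L    W    W
a=6:    W    W    L    W    W    L    W    W    L    W
a=7:    W    W    W    W    W    W    W    W    W    W
a=8:    L    W    W    L    W    W    L    W    W    L
Cells with no legal move (terminal, hence L): (0,0).
The remaining L cells, each justified by listing all of its moves:
(0,3): only reaches (0,2)(W), (0,1)(W), all W → L
(0,6): only reaches (0,5)(W), (0,4)(W), all W → L
(0,9): only reaches (0,8)(W), (0,7)(W), all W → L
(1,1): only reaches (0,1)(W), (1,0)(W), all W → L
(1,4): only reaches (0,4)(W), (1,3)(W), (1,2)(W), all W → L
(1,7): only reaches (0,7)(W), (1,6)(W), (1,5)(W), all W → L
(2,2): only reaches (1,2)(W), (0,2)(W), (2,1)(W), (2,0)(W), all W → L
(2,5): only reaches (1,5)(W), (0,5)(W), (2,4)(W), (2,3)(W), all W → L
(2,8): only reaches (1,8)(W), (0,8)(W), (2,7)(W), (2,6)(W), all W → L
(4,0): only reaches (3,0)(W), (2,0)(W), (1,0)(W), all W → L
(4,3): only reaches (3,3)(W), (2,3)(W), (1,3)(W), (4,2)(W), (4,1)(W), all W → L
(4,6): only reaches (3,6)(W), (2,6)(W), (1,6)(W), (4,5)(W), (4,4)(W), all W → L
(4,9): only reaches (3,9)(W), (2,9)(W), (1,9)(W), (4,8)(W), (4,7)(W), all W → L
(5,1): only reaches (4,1)(W), (3,1)(W), (2,1)(W), (5,0)(W), all W → L
(5,4): only reaches (4,4)(W), (3,4)(W), (2,4)(W), (5,3)(W), (5,2)(W), all W → L
(5,7): only reaches (4,7)(W), (3,7)(W), (2,7)(W), (5,6)(W), (5,5)(W), all W → L
(6,2): only reaches (5,2)(W), (4,2)(W), (3,2)(W), (6,1)(W), (6,0)(W), all W → L
(6,5): only reaches (5,5)(W), (4,5)(W), (3,5)(W), (6,4)(W), (6,3)(W), all W → L
(6,8): only reaches (5,8)(W), (4,8)(W), (3,8)(W), (6,7)(W), (6,6)(W), all W → L
(8,0): only reaches (7,0)(W), (6,0)(W), (5,0)(W), all W → L
(8,3): only reaches (7,3)(W), (6,3)(W), (5,3)(W), (8,2)(W), (8,1)(W), all W → L
(8,6): only reaches (7,6)(W), (6,6)(W), (5,6)(W), (8,5)(W), (8,4)(W), all W → L
(8,9): only reaches (7,9)(W), (6,9)(W), (5,9)(W), (8,8)(W), (8,7)(W), all W → L
Every other cell has at least one move into one of the L cells above, so it is W.
(0,9): one of the L cells justified above, so L
(8,5): the move to (6,5) reaches an L cell, so W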